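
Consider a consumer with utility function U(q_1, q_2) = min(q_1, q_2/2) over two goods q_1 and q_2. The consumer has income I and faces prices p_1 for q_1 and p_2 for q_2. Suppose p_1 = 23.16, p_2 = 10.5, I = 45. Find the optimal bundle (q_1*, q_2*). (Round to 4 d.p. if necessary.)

With perfect complements, no substitution: consume in ratio q_1:q_2 = 1:2.
Budget: p_1·q_1 + p_2·2·q_1 = I, so (p_1 + 2·p_2)·q_1 = I.
Demand: q_1*(p_1,p_2,I) = I/(p_1 + 2·p_2), q_2* = 2·I/(p_1 + 2·p_2).
Here 23.16 + 2·10.5 = 44.16, giving q_1* = 1.019 and q_2* = 2.038.

q_1* = 1.019, q_2* = 2.038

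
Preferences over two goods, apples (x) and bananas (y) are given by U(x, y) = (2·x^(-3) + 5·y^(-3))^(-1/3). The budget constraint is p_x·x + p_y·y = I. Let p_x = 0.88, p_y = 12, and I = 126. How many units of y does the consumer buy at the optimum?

Substitute y = (y/x)·x into the budget: x* = I/(p_x + p_y·(y/x)).
Numerically y/x = 0.65435, so x* = 126/(0.88 + 12·0.65435) = 14.4293 and y* = 0.65435·14.4293 = 9.4418.

y* = 9.4418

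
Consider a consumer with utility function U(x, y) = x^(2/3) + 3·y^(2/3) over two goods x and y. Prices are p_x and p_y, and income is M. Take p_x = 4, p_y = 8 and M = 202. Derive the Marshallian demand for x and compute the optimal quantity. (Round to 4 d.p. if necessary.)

From the CES first-order condition, (1/3)·(y/x)^(1/3) = p_x/p_y.
Hence y/x = (3·p_x/p_y)^(1/(1/3)), i.e. raised to the 3 power.
With the ratio pinned down, the budget gives x* = M/(p_x + p_y·(y/x)) and y* = (y/x)·x*.
Numerically y/x = 3.375, so x* = 202/(4 + 8·3.375) = 6.5161.

x* = 6.5161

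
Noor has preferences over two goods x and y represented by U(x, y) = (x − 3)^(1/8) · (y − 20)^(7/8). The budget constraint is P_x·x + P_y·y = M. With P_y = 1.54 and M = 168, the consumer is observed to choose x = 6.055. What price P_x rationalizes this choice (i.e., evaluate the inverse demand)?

P_x = 5

This is Cobb-Douglas in (x−3, y−20): tangency gives 0.125·P_y·(y−20) = 0.875·P_x·(x−3).
After buying the subsistence bundle (3, 20), a share 0.125 of the remaining income goes to x: x* = 3 + 0.125·(M − 3P_x − 20P_y)/P_x.
Set x* = 6.055 in the demand function and solve for P_x: P_x = 5.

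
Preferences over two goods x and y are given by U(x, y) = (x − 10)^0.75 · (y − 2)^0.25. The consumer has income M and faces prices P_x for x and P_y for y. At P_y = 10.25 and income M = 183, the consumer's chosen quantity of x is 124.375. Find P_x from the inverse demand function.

This is Cobb-Douglas in (x−10, y−2): tangency gives 0.75·P_y·(y−2) = 0.25·P_x·(x−10).
After buying the subsistence bundle (10, 2), a share 0.75 of the remaining income goes to x: x* = 10 + 0.75·(M − 10P_x − 2P_y)/P_x.
Set x* = 124.375 in the demand function and solve for P_x: P_x = 1.

P_x = 1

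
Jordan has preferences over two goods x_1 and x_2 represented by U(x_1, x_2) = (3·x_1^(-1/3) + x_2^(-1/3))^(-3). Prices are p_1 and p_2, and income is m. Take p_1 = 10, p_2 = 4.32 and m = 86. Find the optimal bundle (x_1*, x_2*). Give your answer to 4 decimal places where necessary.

MU_x_1 ∝ 3·x_1^(-4/3), MU_x_2 ∝ x_2^(-4/3), so MRS = 3·(x_2/x_1)^(4/3) = p_1/p_2.
Hence x_2/x_1 = ((1/3)·p_1/p_2)^(1/(4/3)), i.e. raised to the 0.75 power.
Substitute x_2 = (x_2/x_1)·x_1 into the budget: x_1* = m/(p_1 + p_2·(x_2/x_1)).
Numerically x_2/x_1 = 0.823278, so x_1* = 86/(10 + 4.32·0.823278) = 6.3438 and x_2* = 0.823278·6.3438 = 5.2227.

x_1* = 6.3438, x_2* = 5.2227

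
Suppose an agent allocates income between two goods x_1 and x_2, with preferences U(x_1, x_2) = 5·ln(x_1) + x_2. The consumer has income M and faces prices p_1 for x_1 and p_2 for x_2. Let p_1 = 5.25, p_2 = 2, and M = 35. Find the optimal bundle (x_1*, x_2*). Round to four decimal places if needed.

x_1* = 1.9048, x_2* = 12.5

MU_x_1 = 5/x_1, MU_x_2 = 1. Tangency: 5/x_1 = p_1/p_2.
So x_1*(p_1,p_2) = 5·p_2/p_1, independent of income; and x_2* = (M − 5·p_2)/p_2.
At the given prices: x_1* = 5·2/5.25 = 1.9048, and x_2* = 12.5.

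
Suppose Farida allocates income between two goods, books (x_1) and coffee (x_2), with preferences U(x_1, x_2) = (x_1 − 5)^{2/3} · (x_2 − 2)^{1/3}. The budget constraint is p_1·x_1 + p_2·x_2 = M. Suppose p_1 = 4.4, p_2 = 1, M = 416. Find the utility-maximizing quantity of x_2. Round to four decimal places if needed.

After buying the subsistence bundle (5, 2), a share 2/3 of the remaining income goes to x_1: x_1* = 5 + 2/3·(M − 5p_1 − 2p_2)/p_1.
Discretionary income = 416 − 5·4.4 − 2·1 = 392; x_2* = 2 + 1/3·392/1 = 132.6667.

x_2* = 132.6667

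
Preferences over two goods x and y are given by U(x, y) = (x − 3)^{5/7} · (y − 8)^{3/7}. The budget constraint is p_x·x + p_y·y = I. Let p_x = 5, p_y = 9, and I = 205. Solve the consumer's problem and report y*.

MRS = (5/3)·(y−8)/(x−3). Tangency with p_x/p_y gives y−8 = (3/5)·(p_x/p_y)·(x−3).
After buying the subsistence bundle (3, 8), a share 0.625 of the remaining income goes to x: x* = 3 + 0.625·(I − 3p_x − 8p_y)/p_x.
Discretionary income = 205 − 3·5 − 8·9 = 118; y* = 8 + 0.375·118/9 = 12.9167.

y* = 12.9167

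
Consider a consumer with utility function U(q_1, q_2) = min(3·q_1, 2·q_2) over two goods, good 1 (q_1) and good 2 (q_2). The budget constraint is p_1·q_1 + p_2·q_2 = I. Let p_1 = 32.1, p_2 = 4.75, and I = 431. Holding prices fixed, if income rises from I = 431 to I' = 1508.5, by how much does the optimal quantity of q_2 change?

Δq_2* = 41.2046

With perfect complements, no substitution: consume in ratio q_1:q_2 = 2:3.
Budget: p_1·q_1 + p_2·(3/2)·q_1 = I, so (2·p_1 + 3·p_2)·q_1 = 2·I.
Demand: q_1*(p_1,p_2,I) = 2·I/(2·p_1 + 3·p_2), q_2* = 3·I/(2·p_1 + 3·p_2).
Here 2·32.1 + 3·4.75 = 78.45, giving q_2* = 16.4818.
At I' = 1508.5: q_2* = 57.6864. Change: 57.6864 − 16.4818 = 41.2046.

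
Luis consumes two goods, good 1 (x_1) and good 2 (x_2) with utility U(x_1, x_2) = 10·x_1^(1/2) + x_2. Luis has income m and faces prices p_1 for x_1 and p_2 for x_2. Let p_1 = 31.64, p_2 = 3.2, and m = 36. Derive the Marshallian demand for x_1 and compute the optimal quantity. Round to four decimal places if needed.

Plugging in: x_1* = (5·3.2/31.64)² = 0.2557.

x_1* = 0.2557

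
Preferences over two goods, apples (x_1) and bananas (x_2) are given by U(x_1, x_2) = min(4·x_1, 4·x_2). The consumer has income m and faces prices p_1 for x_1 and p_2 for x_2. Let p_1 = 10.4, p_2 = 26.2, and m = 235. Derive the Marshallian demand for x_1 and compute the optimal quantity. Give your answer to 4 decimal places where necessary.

Leontief preferences: the optimum is at the kink where x_1/4 = x_2/4, i.e. x_2 = x_1.
Budget: p_1·x_1 + p_2·x_1 = m, so (4·p_1 + 4·p_2)·x_1 = 4·m.
Demand: x_1*(p_1,p_2,m) = 4·m/(4·p_1 + 4·p_2), x_2* = 4·m/(4·p_1 + 4·p_2).
Here 4·10.4 + 4·26.2 = 146.4, giving x_1* = 6.4208.

x_1* = 6.4208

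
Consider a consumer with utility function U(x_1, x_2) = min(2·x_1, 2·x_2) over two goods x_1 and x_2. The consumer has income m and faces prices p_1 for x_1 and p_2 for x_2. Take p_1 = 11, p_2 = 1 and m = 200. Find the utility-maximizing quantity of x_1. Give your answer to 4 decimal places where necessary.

x_1* = 16.6667

With perfect complements, no substitution: consume in ratio x_1:x_2 = 2:2.
Budget: p_1·x_1 + p_2·x_1 = m, so (2·p_1 + 2·p_2)·x_1 = 2·m.
Demand: x_1*(p_1,p_2,m) = 2·m/(2·p_1 + 2·p_2), x_2* = 2·m/(2·p_1 + 2·p_2).
Here 2·11 + 2·1 = 24, giving x_1* = 16.6667.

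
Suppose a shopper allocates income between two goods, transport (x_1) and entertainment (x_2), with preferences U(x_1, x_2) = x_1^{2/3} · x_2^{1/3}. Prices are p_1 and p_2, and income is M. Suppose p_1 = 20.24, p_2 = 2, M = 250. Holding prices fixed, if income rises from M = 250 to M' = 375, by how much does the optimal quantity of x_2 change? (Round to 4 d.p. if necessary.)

Δx_2* = 20.8333

The MRS is 2·x_2/x_1. Set MRS = p_1/p_2.
Rearranging, p_2·x_2 = (1/2)·p_1·x_1. Substituting into the budget gives p_1·x_1·(1 + (1/2)) = M.
Demand: x_1*(p_1,p_2,M) = 2/3·M/p_1 and x_2* = 1/3·M/p_2.
At p_1=20.24, p_2=2, M=250: x_2* = 1/3·250/2 = 41.6667.
At M' = 375: x_2* = 62.5. Change: 62.5 − 41.6667 = 20.8333.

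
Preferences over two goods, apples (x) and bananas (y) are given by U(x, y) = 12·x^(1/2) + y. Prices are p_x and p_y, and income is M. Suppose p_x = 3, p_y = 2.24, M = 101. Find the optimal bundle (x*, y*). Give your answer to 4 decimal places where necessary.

x* = 20.0704, y* = 18.2093

Set MRS = p_x/p_y: 6·x^(−1/2) = p_x/p_y.
Solve: √x = 6·p_y/p_x, so x*(p_x,p_y) = (6·p_y/p_x)², and y* = (M − p_x·x*)/p_y.
Plugging in: x* = (6·2.24/3)² = 20.0704, y* = 18.2093.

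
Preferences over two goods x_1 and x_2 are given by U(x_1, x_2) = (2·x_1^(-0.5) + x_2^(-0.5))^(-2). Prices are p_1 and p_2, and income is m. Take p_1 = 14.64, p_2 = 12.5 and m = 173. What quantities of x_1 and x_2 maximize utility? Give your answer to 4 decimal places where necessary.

From the CES first-order condition, 2·(x_2/x_1)^(1.5) = p_1/p_2.
Solve for the ratio: x_2/x_1 = [(1/2)·p_1/p_2]^(2/3).
With the ratio pinned down, the budget gives x_1* = m/(p_1 + p_2·(x_2/x_1)) and x_2* = (x_2/x_1)·x_1*.
Numerically x_2/x_1 = 0.699951, so x_1* = 173/(14.64 + 12.5·0.699951) = 7.3965 and x_2* = 0.699951·7.3965 = 5.1772.

x_1* = 7.3965, x_2* = 5.1772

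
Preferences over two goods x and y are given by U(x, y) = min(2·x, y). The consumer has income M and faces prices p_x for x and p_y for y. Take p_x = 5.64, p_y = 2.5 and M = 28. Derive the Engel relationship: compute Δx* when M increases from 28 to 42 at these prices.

With perfect complements, no substitution: consume in ratio x:y = 1:2.
Budget: p_x·x + p_y·2·x = M, so (p_x + 2·p_y)·x = M.
Demand: x*(p_x,p_y,M) = M/(p_x + 2·p_y), y* = 2·M/(p_x + 2·p_y).
Here 5.64 + 2·2.5 = 10.64, giving x* = 2.6316.
At M' = 42: x* = 3.9474. Change: 3.9474 − 2.6316 = 1.3158.

Δx* = 1.3158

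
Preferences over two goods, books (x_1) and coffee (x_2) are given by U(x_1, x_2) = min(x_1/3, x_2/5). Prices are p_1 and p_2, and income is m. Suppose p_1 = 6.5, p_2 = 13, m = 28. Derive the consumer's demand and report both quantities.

x_1* = 0.9941, x_2* = 1.6568

Leontief preferences: the optimum is at the kink where x_1/3 = x_2/5, i.e. x_2 = (5/3)·x_1.
Budget: p_1·x_1 + p_2·(5/3)·x_1 = m, so (3·p_1 + 5·p_2)·x_1 = 3·m.
Demand: x_1*(p_1,p_2,m) = 3·m/(3·p_1 + 5·p_2), x_2* = 5·m/(3·p_1 + 5·p_2).
Here 3·6.5 + 5·13 = 84.5, giving x_1* = 0.9941 and x_2* = 1.6568.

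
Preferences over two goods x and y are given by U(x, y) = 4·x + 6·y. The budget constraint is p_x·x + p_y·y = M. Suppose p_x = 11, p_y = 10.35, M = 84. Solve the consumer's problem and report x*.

Perfect substitutes: compare marginal utility per dollar. 4/p_x vs 6/p_y → 0.3636 vs 0.5797.
y gives more utility per dollar, so spend all income on y: y* = M/p_y, x* = 0.
Numerically: x* = 0, y* = 8.1159.

x* = 0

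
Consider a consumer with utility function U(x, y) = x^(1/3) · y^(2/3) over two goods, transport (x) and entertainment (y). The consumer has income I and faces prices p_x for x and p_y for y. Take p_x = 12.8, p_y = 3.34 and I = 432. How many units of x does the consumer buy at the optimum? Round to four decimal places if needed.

Demand: x*(p_x,p_y,I) = 1/3·I/p_x and y* = 2/3·I/p_y.
At p_x=12.8, p_y=3.34, I=432: x* = 1/3·432/12.8 = 11.25.

x* = 11.25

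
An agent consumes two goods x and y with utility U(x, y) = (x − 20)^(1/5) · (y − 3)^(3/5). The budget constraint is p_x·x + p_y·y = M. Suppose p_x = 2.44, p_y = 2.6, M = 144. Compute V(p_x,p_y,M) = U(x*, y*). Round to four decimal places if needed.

V = 10.7491

Let x' = x−20, y' = y−3. MRS = (1/3)·y'/x' = p_x/p_y.
Substituting into the budget: x* = 20 + 0.25·(M − 20·p_x − 3·p_y)/p_x, and y* = 3 + 0.75·(…)/p_y.
Discretionary income = 144 − 20·2.44 − 3·2.6 = 87.4; x* = 20 + 0.25·87.4/2.44 = 28.9549; y* = 3 + 0.75·87.4/2.6 = 28.2115.
Utility at the optimum: U(28.9549, 28.2115) = 10.7491.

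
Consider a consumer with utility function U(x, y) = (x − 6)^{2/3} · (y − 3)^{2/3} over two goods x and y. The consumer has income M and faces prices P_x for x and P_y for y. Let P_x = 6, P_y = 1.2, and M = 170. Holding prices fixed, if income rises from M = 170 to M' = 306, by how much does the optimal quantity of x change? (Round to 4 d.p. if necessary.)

Δx* = 11.3333

This is Cobb-Douglas in (x−6, y−3): tangency gives 2/3·P_y·(y−3) = 2/3·P_x·(x−6).
Substituting into the budget: x* = 6 + 0.5·(M − 6·P_x − 3·P_y)/P_x, and y* = 3 + 0.5·(…)/P_y.
Discretionary income = 170 − 6·6 − 3·1.2 = 130.4; x* = 6 + 0.5·130.4/6 = 16.8667.
At M' = 306: x* = 28.2. Change: 28.2 − 16.8667 = 11.3333.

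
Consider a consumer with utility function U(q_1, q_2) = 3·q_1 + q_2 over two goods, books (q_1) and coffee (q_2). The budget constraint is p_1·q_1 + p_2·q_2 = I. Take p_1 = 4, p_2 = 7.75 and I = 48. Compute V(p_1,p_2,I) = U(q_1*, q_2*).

V = 36

Linear utility — the consumer picks whichever good has higher MU/price: 3/4 = 0.75 vs 1/7.75 = 0.129.
q_1 gives more utility per dollar, so spend all income on q_1: q_1* = I/p_1, q_2* = 0.
Numerically: q_1* = 12, q_2* = 0.
Utility at the optimum: U(12, 0) = 36.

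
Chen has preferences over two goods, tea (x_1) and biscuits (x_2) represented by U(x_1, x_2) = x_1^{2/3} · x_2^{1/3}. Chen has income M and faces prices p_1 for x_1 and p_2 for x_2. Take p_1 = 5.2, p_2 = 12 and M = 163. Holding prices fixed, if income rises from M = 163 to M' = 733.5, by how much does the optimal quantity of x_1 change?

The MRS is 2·x_2/x_1. Set MRS = p_1/p_2.
So 2/3·p_2·x_2 = 1/3·p_1·x_1; combined with the budget, a share 2/3 of income goes to x_1.
Demand: x_1*(p_1,p_2,M) = 2/3·M/p_1 and x_2* = 1/3·M/p_2.
At p_1=5.2, p_2=12, M=163: x_1* = 2/3·163/5.2 = 20.8974.
At M' = 733.5: x_1* = 94.0385. Change: 94.0385 − 20.8974 = 73.141.

Δx_1* = 73.141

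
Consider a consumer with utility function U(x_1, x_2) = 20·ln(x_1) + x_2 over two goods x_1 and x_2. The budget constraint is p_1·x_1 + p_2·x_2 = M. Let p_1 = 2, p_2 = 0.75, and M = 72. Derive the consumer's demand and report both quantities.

x_1* = 7.5, x_2* = 76

So x_1*(p_1,p_2) = 20·p_2/p_1, independent of income; and x_2* = (M − 20·p_2)/p_2.
At the given prices: x_1* = 20·0.75/2 = 7.5, and x_2* = 76.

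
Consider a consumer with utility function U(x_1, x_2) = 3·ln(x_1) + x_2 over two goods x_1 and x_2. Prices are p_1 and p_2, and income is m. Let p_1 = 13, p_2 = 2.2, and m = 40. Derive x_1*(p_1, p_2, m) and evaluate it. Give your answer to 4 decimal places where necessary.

x_1* = 0.5077

MU_x_1 = 3/x_1, MU_x_2 = 1. Tangency: 3/x_1 = p_1/p_2.
So x_1*(p_1,p_2) = 3·p_2/p_1, independent of income; and x_2* = (m − 3·p_2)/p_2.
At the given prices: x_1* = 3·2.2/13 = 0.5077.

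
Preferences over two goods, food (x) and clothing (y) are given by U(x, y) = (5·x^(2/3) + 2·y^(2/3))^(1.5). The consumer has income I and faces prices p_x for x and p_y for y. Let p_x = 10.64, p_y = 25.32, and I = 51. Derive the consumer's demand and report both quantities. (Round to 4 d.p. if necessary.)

x* = 4.7397, y* = 0.0225

From the CES first-order condition, (5/2)·(y/x)^(1/3) = p_x/p_y.
Solve for the ratio: y/x = [(2/5)·p_x/p_y]^(3).
With the ratio pinned down, the budget gives x* = I/(p_x + p_y·(y/x)) and y* = (y/x)·x*.
Numerically y/x = 0.004749, so x* = 51/(10.64 + 25.32·0.004749) = 4.7397 and y* = 0.004749·4.7397 = 0.0225.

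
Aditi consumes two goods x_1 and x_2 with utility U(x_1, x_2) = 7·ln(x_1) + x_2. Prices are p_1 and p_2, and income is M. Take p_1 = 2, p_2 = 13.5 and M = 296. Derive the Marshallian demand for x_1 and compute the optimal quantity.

So x_1*(p_1,p_2) = 7·p_2/p_1, independent of income; and x_2* = (M − 7·p_2)/p_2.
At the given prices: x_1* = 7·13.5/2 = 47.25.

x_1* = 47.25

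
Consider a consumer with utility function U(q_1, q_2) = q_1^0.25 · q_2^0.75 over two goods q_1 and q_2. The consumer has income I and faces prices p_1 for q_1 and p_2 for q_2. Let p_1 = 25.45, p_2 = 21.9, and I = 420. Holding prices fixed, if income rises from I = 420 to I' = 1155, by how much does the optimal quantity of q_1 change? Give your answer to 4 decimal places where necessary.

Δq_1* = 7.22

MU_q_1/MU_q_2 = (0.25·q_2)/(0.75·q_1); tangency sets this equal to p_1/p_2.
Rearranging, p_2·q_2 = 3·p_1·q_1. Substituting into the budget gives p_1·q_1·(1 + 3) = I.
Demand: q_1*(p_1,p_2,I) = 0.25·I/p_1 and q_2* = 0.75·I/p_2.
At p_1=25.45, p_2=21.9, I=420: q_1* = 0.25·420/25.45 = 4.1257.
At I' = 1155: q_1* = 11.3458. Change: 11.3458 − 4.1257 = 7.22.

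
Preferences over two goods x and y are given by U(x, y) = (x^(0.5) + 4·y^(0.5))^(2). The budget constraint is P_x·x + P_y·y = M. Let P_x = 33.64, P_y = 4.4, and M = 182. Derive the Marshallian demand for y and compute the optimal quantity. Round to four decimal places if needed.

From the CES first-order condition, (1/4)·(y/x)^(0.5) = P_x/P_y.
Solve for the ratio: y/x = [4·P_x/P_y]^(2).
With the ratio pinned down, the budget gives x* = M/(P_x + P_y·(y/x)) and y* = (y/x)·x*.
Numerically y/x = 935.247603, so x* = 182/(33.64 + 4.4·935.247603) = 0.0439 and y* = 935.247603·0.0439 = 41.0282.

y* = 41.0282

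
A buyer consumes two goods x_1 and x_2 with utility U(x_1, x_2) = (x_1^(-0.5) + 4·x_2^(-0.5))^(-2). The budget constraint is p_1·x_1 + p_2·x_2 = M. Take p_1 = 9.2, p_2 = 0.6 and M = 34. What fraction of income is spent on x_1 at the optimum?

From the CES first-order condition, (1/4)·(x_2/x_1)^(1.5) = p_1/p_2.
Hence x_2/x_1 = (4·p_1/p_2)^(1/(1.5)), i.e. raised to the 2/3 power.
Substitute x_2 = (x_2/x_1)·x_1 into the budget: x_1* = M/(p_1 + p_2·(x_2/x_1)).
Numerically x_2/x_1 = 15.552411, so x_1* = 34/(9.2 + 0.6·15.552411) = 1.8347 and x_2* = 15.552411·1.8347 = 28.5343.
Expenditure on x_1: 9.2·1.8347 = 16.8794; share = 0.4965.

share on x_1 = 0.4965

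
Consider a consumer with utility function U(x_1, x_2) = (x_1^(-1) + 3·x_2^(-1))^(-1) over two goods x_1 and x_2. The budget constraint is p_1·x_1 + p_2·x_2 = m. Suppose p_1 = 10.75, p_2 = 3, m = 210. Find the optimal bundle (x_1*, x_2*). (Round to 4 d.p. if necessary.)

x_1* = 10.201, x_2* = 33.4463

MRS = MU_x_1/MU_x_2 = (1/3)·(x_2/x_1)^(2). Set equal to p_1/p_2.
Hence x_2/x_1 = (3·p_1/p_2)^(1/(2)), i.e. raised to the 0.5 power.
Substitute x_2 = (x_2/x_1)·x_1 into the budget: x_1* = m/(p_1 + p_2·(x_2/x_1)).
Numerically x_2/x_1 = 3.278719, so x_1* = 210/(10.75 + 3·3.278719) = 10.201 and x_2* = 3.278719·10.201 = 33.4463.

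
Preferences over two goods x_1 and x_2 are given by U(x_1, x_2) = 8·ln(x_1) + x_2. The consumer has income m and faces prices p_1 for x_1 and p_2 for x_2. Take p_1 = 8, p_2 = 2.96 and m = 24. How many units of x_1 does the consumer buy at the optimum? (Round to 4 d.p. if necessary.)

MU_x_1 = 8/x_1, MU_x_2 = 1. Tangency: 8/x_1 = p_1/p_2.
So x_1*(p_1,p_2) = 8·p_2/p_1, independent of income; and x_2* = (m − 8·p_2)/p_2.
At the given prices: x_1* = 8·2.96/8 = 2.96.

x_1* = 2.96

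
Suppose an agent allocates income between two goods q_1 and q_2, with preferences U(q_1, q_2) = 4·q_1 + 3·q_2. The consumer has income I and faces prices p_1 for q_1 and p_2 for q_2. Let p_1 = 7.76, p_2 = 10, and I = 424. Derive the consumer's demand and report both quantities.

q_1* = 54.6392, q_2* = 0

Linear utility — the consumer picks whichever good has higher MU/price: 4/7.76 = 0.5155 vs 3/10 = 0.3.
q_1 gives more utility per dollar, so spend all income on q_1: q_1* = I/p_1, q_2* = 0.
Numerically: q_1* = 54.6392, q_2* = 0.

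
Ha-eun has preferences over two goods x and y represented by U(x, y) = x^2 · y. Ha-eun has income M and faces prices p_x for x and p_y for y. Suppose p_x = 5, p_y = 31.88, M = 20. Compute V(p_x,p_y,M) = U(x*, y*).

V = 1.4871

The MRS is 2·y/x. Set MRS = p_x/p_y.
Rearranging, p_y·y = (1/2)·p_x·x. Substituting into the budget gives p_x·x·(1 + (1/2)) = M.
Demand: x*(p_x,p_y,M) = 2/3·M/p_x and y* = 1/3·M/p_y.
At p_x=5, p_y=31.88, M=20: x* = 2/3·20/5 = 2.6667, y* = 0.2091.
Utility at the optimum: U(2.6667, 0.2091) = 1.4871.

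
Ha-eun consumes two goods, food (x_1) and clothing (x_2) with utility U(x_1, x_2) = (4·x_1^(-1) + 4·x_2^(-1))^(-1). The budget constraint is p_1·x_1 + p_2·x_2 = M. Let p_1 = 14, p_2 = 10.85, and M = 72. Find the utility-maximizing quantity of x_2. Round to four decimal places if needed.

Numerically x_2/x_1 = 1.135924, so x_1* = 72/(14 + 10.85·1.135924) = 2.7351 and x_2* = 1.135924·2.7351 = 3.1068.

x_2* = 3.1068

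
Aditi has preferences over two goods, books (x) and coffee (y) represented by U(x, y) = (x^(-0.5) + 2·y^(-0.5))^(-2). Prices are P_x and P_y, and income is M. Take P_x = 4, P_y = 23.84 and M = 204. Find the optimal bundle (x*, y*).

MU_x ∝ x^(-1.5), MU_y ∝ 2·y^(-1.5), so MRS = (1/2)·(y/x)^(1.5) = P_x/P_y.
Hence y/x = (2·P_x/P_y)^(1/(1.5)), i.e. raised to the 2/3 power.
Substitute y = (y/x)·x into the budget: x* = M/(P_x + P_y·(y/x)).
Numerically y/x = 0.482898, so x* = 204/(4 + 23.84·0.482898) = 13.1509 and y* = 0.482898·13.1509 = 6.3505.

x* = 13.1509, y* = 6.3505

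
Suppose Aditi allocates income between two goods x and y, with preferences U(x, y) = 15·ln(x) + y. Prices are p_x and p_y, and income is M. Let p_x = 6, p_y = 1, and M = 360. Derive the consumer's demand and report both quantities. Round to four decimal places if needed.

x* = 2.5, y* = 345

MU_x = 15/x, MU_y = 1. Tangency: 15/x = p_x/p_y.
So x*(p_x,p_y) = 15·p_y/p_x, independent of income; and y* = (M − 15·p_y)/p_y.
At the given prices: x* = 15·1/6 = 2.5, and y* = 345.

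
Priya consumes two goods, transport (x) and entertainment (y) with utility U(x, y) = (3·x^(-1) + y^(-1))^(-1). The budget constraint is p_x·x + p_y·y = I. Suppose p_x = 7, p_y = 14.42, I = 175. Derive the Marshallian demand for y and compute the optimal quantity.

y* = 5.4994

With the ratio pinned down, the budget gives x* = I/(p_x + p_y·(y/x)) and y* = (y/x)·x*.
Numerically y/x = 0.402259, so x* = 175/(7 + 14.42·0.402259) = 13.6713 and y* = 0.402259·13.6713 = 5.4994.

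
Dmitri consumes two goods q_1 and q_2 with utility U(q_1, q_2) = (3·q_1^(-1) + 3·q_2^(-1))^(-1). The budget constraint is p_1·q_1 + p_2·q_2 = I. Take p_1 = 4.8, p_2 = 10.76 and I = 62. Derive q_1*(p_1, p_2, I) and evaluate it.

q_1* = 5.1724

MRS = MU_q_1/MU_q_2 = (q_2/q_1)^(2). Set equal to p_1/p_2.
Hence q_2/q_1 = (p_1/p_2)^(1/(2)), i.e. raised to the 0.5 power.
With the ratio pinned down, the budget gives q_1* = I/(p_1 + p_2·(q_2/q_1)) and q_2* = (q_2/q_1)·q_1*.
Numerically q_2/q_1 = 0.667905, so q_1* = 62/(4.8 + 10.76·0.667905) = 5.1724.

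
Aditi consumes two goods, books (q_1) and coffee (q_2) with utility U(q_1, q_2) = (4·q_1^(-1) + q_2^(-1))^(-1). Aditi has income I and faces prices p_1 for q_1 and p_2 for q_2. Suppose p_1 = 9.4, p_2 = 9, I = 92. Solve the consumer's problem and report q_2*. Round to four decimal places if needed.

From the CES first-order condition, 4·(q_2/q_1)^(2) = p_1/p_2.
Hence q_2/q_1 = ((1/4)·p_1/p_2)^(1/(2)), i.e. raised to the 0.5 power.
Substitute q_2 = (q_2/q_1)·q_1 into the budget: q_1* = I/(p_1 + p_2·(q_2/q_1)).
Numerically q_2/q_1 = 0.51099, so q_1* = 92/(9.4 + 9·0.51099) = 6.5719 and q_2* = 0.51099·6.5719 = 3.3582.

q_2* = 3.3582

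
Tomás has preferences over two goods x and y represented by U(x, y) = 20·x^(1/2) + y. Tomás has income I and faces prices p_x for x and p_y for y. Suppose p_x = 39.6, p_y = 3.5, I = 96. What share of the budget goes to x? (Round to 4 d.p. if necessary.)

share on x = 0.3222

Set MRS = p_x/p_y: 10·x^(−1/2) = p_x/p_y.
Solve: √x = 10·p_y/p_x, so x*(p_x,p_y) = (10·p_y/p_x)², and y* = (I − p_x·x*)/p_y.
Plugging in: x* = (10·3.5/39.6)² = 0.7812, y* = 18.5902.
Expenditure on x: 39.6·0.7812 = 30.9343; share = 0.3222.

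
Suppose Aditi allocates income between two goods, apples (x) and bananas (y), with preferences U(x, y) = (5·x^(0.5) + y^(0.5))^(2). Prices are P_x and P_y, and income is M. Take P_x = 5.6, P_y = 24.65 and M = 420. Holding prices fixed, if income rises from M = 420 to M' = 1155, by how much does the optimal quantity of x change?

Δx* = 130.068

Numerically y/x = 0.002064, so x* = 420/(5.6 + 24.65·0.002064) = 74.3246.
At M' = 1155: x* = 204.3926. Change: 204.3926 − 74.3246 = 130.068.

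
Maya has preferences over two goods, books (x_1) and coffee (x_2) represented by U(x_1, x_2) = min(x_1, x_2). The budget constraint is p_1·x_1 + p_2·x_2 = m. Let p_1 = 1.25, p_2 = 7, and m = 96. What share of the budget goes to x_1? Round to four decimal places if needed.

Demand: x_1*(p_1,p_2,m) = m/(p_1 + p_2), x_2* = m/(p_1 + p_2).
Here 1.25 + 7 = 8.25, giving x_1* = 11.6364 and x_2* = 11.6364.
Expenditure on x_1: 1.25·11.6364 = 14.5455; share = 0.1515.

share on x_1 = 0.1515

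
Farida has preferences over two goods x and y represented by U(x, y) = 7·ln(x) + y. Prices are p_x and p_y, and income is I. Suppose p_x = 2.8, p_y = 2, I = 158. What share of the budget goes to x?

MU_x = 7/x, MU_y = 1. Tangency: 7/x = p_x/p_y.
So x*(p_x,p_y) = 7·p_y/p_x, independent of income; and y* = (I − 7·p_y)/p_y.
At the given prices: x* = 7·2/2.8 = 5, and y* = 72.
Expenditure on x: 2.8·5 = 14; share = 0.0886.

share on x = 0.0886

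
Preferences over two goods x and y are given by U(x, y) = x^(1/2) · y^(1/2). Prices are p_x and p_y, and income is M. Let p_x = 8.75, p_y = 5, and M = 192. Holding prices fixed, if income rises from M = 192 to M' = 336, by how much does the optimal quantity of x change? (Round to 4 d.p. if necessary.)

MU_x/MU_y = (0.5·y)/(0.5·x); tangency sets this equal to p_x/p_y.
So 0.5·p_y·y = 0.5·p_x·x; combined with the budget, a share 0.5 of income goes to x.
Demand: x*(p_x,p_y,M) = 0.5·M/p_x and y* = 0.5·M/p_y.
At p_x=8.75, p_y=5, M=192: x* = 0.5·192/8.75 = 10.9714.
At M' = 336: x* = 19.2. Change: 19.2 − 10.9714 = 8.2286.

Δx* = 8.2286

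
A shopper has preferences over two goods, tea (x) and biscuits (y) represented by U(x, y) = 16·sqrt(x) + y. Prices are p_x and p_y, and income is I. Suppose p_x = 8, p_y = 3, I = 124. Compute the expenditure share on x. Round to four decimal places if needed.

Plugging in: x* = (8·3/8)² = 9, y* = 17.3333.
Expenditure on x: 8·9 = 72; share = 0.5806.

share on x = 0.5806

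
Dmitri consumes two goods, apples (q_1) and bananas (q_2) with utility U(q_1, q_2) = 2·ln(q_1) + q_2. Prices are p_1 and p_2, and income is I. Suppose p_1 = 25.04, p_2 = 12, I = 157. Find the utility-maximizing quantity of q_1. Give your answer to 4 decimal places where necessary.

q_1* = 0.9585

At the given prices: q_1* = 2·12/25.04 = 0.9585.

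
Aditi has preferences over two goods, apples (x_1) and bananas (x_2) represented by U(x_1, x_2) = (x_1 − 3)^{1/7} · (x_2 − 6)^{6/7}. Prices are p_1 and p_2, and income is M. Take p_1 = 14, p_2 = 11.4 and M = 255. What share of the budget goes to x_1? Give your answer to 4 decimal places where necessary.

share on x_1 = 0.2457

This is Cobb-Douglas in (x_1−3, x_2−6): tangency gives 1/7·p_2·(x_2−6) = 6/7·p_1·(x_1−3).
Substituting into the budget: x_1* = 3 + 1/7·(M − 3·p_1 − 6·p_2)/p_1, and x_2* = 6 + 6/7·(…)/p_2.
Discretionary income = 255 − 3·14 − 6·11.4 = 144.6; x_1* = 3 + 1/7·144.6/14 = 4.4755; x_2* = 6 + 6/7·144.6/11.4 = 16.8722.
Expenditure on x_1: 14·4.4755 = 62.6571; share = 0.2457.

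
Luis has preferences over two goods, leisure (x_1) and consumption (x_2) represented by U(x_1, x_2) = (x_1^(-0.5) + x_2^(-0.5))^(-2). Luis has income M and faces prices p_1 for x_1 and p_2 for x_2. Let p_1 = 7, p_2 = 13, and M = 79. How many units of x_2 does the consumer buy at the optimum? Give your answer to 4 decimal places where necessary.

x_2* = 3.3508

MU_x_1 ∝ x_1^(-1.5), MU_x_2 ∝ x_2^(-1.5), so MRS = (x_2/x_1)^(1.5) = p_1/p_2.
Hence x_2/x_1 = (p_1/p_2)^(1/(1.5)), i.e. raised to the 2/3 power.
With the ratio pinned down, the budget gives x_1* = M/(p_1 + p_2·(x_2/x_1)) and x_2* = (x_2/x_1)·x_1*.
Numerically x_2/x_1 = 0.661866, so x_1* = 79/(7 + 13·0.661866) = 5.0627 and x_2* = 0.661866·5.0627 = 3.3508.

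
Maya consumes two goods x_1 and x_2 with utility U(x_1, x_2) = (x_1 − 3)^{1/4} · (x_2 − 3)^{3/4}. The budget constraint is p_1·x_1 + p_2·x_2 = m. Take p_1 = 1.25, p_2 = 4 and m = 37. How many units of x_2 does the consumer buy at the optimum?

x_2* = 6.9844

MRS = (1/3)·(x_2−3)/(x_1−3). Tangency with p_1/p_2 gives x_2−3 = 3·(p_1/p_2)·(x_1−3).
After buying the subsistence bundle (3, 3), a share 0.25 of the remaining income goes to x_1: x_1* = 3 + 0.25·(m − 3p_1 − 3p_2)/p_1.
Discretionary income = 37 − 3·1.25 − 3·4 = 21.25; x_2* = 3 + 0.75·21.25/4 = 6.9844.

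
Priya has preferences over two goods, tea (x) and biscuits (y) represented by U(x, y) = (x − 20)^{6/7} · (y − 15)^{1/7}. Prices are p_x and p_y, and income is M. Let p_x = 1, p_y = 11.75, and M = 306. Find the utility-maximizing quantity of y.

y* = 16.3343

Substituting into the budget: x* = 20 + 6/7·(M − 20·p_x − 15·p_y)/p_x, and y* = 15 + 1/7·(…)/p_y.
Discretionary income = 306 − 20·1 − 15·11.75 = 109.75; y* = 15 + 1/7·109.75/11.75 = 16.3343.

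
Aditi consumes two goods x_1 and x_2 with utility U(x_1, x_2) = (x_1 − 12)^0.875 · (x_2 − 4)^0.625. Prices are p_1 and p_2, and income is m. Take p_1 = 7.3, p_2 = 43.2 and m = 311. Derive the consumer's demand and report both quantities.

Substituting into the budget: x_1* = 12 + 7/12·(m − 12·p_1 − 4·p_2)/p_1, and x_2* = 4 + 5/12·(…)/p_2.
Discretionary income = 311 − 12·7.3 − 4·43.2 = 50.6; x_1* = 12 + 7/12·50.6/7.3 = 16.0434; x_2* = 4 + 5/12·50.6/43.2 = 4.488.

x_1* = 16.0434, x_2* = 4.488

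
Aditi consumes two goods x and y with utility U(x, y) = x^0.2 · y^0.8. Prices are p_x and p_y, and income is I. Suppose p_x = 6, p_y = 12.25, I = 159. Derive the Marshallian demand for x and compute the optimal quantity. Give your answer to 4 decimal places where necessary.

The MRS is (1/4)·y/x. Set MRS = p_x/p_y.
So 0.2·p_y·y = 0.8·p_x·x; combined with the budget, a share 0.2 of income goes to x.
Demand: x*(p_x,p_y,I) = 0.2·I/p_x and y* = 0.8·I/p_y.
At p_x=6, p_y=12.25, I=159: x* = 0.2·159/6 = 5.3.

x* = 5.3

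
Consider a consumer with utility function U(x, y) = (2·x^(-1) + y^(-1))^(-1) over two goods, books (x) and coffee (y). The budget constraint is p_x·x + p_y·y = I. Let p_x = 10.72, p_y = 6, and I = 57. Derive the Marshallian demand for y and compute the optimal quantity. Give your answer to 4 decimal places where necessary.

y* = 3.2868

With the ratio pinned down, the budget gives x* = I/(p_x + p_y·(y/x)) and y* = (y/x)·x*.
Numerically y/x = 0.945163, so x* = 57/(10.72 + 6·0.945163) = 3.4775 and y* = 0.945163·3.4775 = 3.2868.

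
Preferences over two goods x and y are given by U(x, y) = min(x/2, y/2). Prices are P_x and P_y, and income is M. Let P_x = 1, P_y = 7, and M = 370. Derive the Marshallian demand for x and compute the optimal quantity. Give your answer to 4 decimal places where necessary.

x* = 46.25

Leontief preferences: the optimum is at the kink where x/2 = y/2, i.e. y = x.
Budget: P_x·x + P_y·x = M, so (2·P_x + 2·P_y)·x = 2·M.
Demand: x*(P_x,P_y,M) = 2·M/(2·P_x + 2·P_y), y* = 2·M/(2·P_x + 2·P_y).
Here 2·1 + 2·7 = 16, giving x* = 46.25.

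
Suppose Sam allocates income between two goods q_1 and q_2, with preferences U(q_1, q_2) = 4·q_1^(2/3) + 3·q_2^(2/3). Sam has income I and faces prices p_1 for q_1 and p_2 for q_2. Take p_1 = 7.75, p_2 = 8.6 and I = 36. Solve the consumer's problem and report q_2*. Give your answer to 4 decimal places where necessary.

From the CES first-order condition, (4/3)·(q_2/q_1)^(1/3) = p_1/p_2.
Solve for the ratio: q_2/q_1 = [(3/4)·p_1/p_2]^(3).
Substitute q_2 = (q_2/q_1)·q_1 into the budget: q_1* = I/(p_1 + p_2·(q_2/q_1)).
Numerically q_2/q_1 = 0.30874, so q_1* = 36/(7.75 + 8.6·0.30874) = 3.4598 and q_2* = 0.30874·3.4598 = 1.0682.

q_2* = 1.0682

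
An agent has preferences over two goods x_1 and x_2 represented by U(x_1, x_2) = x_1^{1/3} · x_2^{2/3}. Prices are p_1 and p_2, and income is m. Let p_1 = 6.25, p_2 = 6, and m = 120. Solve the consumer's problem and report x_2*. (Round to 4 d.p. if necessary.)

x_2* = 13.3333

Tangency: MRS = (1/2)·x_2/x_1 = p_1/p_2.
So 1/3·p_2·x_2 = 2/3·p_1·x_1; combined with the budget, a share 1/3 of income goes to x_1.
Demand: x_1*(p_1,p_2,m) = 1/3·m/p_1 and x_2* = 2/3·m/p_2.
At p_1=6.25, p_2=6, m=120: x_2* = 2/3·120/6 = 13.3333.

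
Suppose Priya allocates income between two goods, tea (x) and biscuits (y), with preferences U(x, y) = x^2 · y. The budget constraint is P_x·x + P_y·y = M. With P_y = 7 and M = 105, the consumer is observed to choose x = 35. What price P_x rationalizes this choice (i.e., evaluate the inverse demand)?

MU_x/MU_y = (2·y)/(x); tangency sets this equal to P_x/P_y.
Rearranging, P_y·y = (1/2)·P_x·x. Substituting into the budget gives P_x·x·(1 + (1/2)) = M.
Demand: x*(P_x,P_y,M) = 2/3·M/P_x and y* = 1/3·M/P_y.
Set x* = 35 in the demand function and solve for P_x: P_x = 2.

P_x = 2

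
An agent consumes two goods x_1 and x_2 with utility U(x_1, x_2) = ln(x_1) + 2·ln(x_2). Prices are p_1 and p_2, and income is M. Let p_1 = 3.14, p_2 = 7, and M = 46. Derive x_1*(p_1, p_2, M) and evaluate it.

The MRS is (1/2)·x_2/x_1. Set MRS = p_1/p_2.
Rearranging, p_2·x_2 = 2·p_1·x_1. Substituting into the budget gives p_1·x_1·(1 + 2) = M.
Demand: x_1*(p_1,p_2,M) = 1/3·M/p_1 and x_2* = 2/3·M/p_2.
At p_1=3.14, p_2=7, M=46: x_1* = 1/3·46/3.14 = 4.8832.

x_1* = 4.8832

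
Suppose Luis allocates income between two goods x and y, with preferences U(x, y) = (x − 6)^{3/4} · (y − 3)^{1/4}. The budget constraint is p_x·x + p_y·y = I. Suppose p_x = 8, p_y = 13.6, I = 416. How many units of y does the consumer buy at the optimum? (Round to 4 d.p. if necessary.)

After buying the subsistence bundle (6, 3), a share 0.75 of the remaining income goes to x: x* = 6 + 0.75·(I − 6p_x − 3p_y)/p_x.
Discretionary income = 416 − 6·8 − 3·13.6 = 327.2; y* = 3 + 0.25·327.2/13.6 = 9.0147.

y* = 9.0147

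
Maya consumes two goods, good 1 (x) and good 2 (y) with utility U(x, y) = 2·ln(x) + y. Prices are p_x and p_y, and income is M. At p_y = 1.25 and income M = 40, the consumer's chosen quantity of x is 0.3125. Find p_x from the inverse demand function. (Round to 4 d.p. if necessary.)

Set MRS = p_x/p_y: (2/x)/1 = p_x/p_y.
So x*(p_x,p_y) = 2·p_y/p_x, independent of income; and y* = (M − 2·p_y)/p_y.
Set x* = 0.3125 in the demand function and solve for p_x: p_x = 8.

p_x = 8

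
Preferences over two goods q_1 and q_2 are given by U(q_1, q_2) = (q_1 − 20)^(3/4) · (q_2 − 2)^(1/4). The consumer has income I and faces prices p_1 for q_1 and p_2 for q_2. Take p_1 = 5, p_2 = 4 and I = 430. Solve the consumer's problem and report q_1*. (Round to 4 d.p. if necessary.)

q_1* = 68.3

This is Cobb-Douglas in (q_1−20, q_2−2): tangency gives 0.75·p_2·(q_2−2) = 0.25·p_1·(q_1−20).
After buying the subsistence bundle (20, 2), a share 0.75 of the remaining income goes to q_1: q_1* = 20 + 0.75·(I − 20p_1 − 2p_2)/p_1.
Discretionary income = 430 − 20·5 − 2·4 = 322; q_1* = 20 + 0.75·322/5 = 68.3.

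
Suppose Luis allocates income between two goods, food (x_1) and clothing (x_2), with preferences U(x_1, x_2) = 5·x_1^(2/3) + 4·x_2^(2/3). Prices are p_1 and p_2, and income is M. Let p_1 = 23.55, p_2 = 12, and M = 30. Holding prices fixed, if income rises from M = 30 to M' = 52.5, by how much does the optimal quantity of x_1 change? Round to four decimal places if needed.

Δx_1* = 0.3215

From the CES first-order condition, (5/4)·(x_2/x_1)^(1/3) = p_1/p_2.
Solve for the ratio: x_2/x_1 = [(4/5)·p_1/p_2]^(3).
With the ratio pinned down, the budget gives x_1* = M/(p_1 + p_2·(x_2/x_1)) and x_2* = (x_2/x_1)·x_1*.
Numerically x_2/x_1 = 3.869893, so x_1* = 30/(23.55 + 12·3.869893) = 0.4286.
At M' = 52.5: x_1* = 0.7501. Change: 0.7501 − 0.4286 = 0.3215.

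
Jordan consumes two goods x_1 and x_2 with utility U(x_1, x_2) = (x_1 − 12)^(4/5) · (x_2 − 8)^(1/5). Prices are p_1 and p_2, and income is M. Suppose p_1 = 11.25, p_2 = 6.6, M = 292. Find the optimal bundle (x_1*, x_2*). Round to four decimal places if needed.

Substituting into the budget: x_1* = 12 + 0.8·(M − 12·p_1 − 8·p_2)/p_1, and x_2* = 8 + 0.2·(…)/p_2.
Discretionary income = 292 − 12·11.25 − 8·6.6 = 104.2; x_1* = 12 + 0.8·104.2/11.25 = 19.4098; x_2* = 8 + 0.2·104.2/6.6 = 11.1576.

x_1* = 19.4098, x_2* = 11.1576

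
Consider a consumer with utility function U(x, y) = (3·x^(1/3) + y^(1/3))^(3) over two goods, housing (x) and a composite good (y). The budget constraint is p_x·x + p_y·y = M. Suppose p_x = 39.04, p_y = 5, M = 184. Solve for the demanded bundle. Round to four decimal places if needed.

MRS = MU_x/MU_y = 3·(y/x)^(2/3). Set equal to p_x/p_y.
Hence y/x = ((1/3)·p_x/p_y)^(1/(2/3)), i.e. raised to the 1.5 power.
Substitute y = (y/x)·x into the budget: x* = M/(p_x + p_y·(y/x)).
Numerically y/x = 4.198825, so x* = 184/(39.04 + 5·4.198825) = 3.0649 and y* = 4.198825·3.0649 = 12.8691.

x* = 3.0649, y* = 12.8691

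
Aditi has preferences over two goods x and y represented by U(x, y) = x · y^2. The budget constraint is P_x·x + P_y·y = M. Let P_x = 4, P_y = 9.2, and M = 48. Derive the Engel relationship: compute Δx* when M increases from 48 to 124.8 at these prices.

Δx* = 6.4

MU_x/MU_y = (y)/(2·x); tangency sets this equal to P_x/P_y.
Rearranging, P_y·y = 2·P_x·x. Substituting into the budget gives P_x·x·(1 + 2) = M.
Demand: x*(P_x,P_y,M) = 1/3·M/P_x and y* = 2/3·M/P_y.
At P_x=4, P_y=9.2, M=48: x* = 1/3·48/4 = 4.
At M' = 124.8: x* = 10.4. Change: 10.4 − 4 = 6.4.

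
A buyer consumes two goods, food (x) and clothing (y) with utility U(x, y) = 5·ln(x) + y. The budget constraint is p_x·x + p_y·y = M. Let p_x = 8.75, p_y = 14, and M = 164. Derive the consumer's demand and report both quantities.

x* = 8, y* = 6.7143

At the given prices: x* = 5·14/8.75 = 8, and y* = 6.7143.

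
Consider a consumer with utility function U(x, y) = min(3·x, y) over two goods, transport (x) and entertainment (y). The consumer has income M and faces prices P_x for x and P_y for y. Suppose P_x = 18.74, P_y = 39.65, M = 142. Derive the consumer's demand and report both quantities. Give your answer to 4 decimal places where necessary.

Leontief preferences: the optimum is at the kink where x/1 = y/3, i.e. y = 3·x.
Budget: P_x·x + P_y·3·x = M, so (P_x + 3·P_y)·x = M.
Demand: x*(P_x,P_y,M) = M/(P_x + 3·P_y), y* = 3·M/(P_x + 3·P_y).
Here 18.74 + 3·39.65 = 137.69, giving x* = 1.0313 and y* = 3.0939.

x* = 1.0313, y* = 3.0939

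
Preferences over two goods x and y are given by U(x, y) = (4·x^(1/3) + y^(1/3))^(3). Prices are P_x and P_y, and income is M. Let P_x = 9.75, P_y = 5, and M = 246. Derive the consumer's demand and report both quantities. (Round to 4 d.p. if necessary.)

x* = 21.4812, y* = 7.3117

From the CES first-order condition, 4·(y/x)^(2/3) = P_x/P_y.
Solve for the ratio: y/x = [(1/4)·P_x/P_y]^(1.5).
With the ratio pinned down, the budget gives x* = M/(P_x + P_y·(y/x)) and y* = (y/x)·x*.
Numerically y/x = 0.340378, so x* = 246/(9.75 + 5·0.340378) = 21.4812 and y* = 0.340378·21.4812 = 7.3117.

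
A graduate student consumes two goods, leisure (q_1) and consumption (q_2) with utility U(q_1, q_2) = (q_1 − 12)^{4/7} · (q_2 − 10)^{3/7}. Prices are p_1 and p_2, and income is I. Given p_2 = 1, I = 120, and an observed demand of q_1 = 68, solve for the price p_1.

Let q_1' = q_1−12, q_2' = q_2−10. MRS = (4/3)·q_2'/q_1' = p_1/p_2.
After buying the subsistence bundle (12, 10), a share 4/7 of the remaining income goes to q_1: q_1* = 12 + 4/7·(I − 12p_1 − 10p_2)/p_1.
Set q_1* = 68 in the demand function and solve for p_1: p_1 = 1.

p_1 = 1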